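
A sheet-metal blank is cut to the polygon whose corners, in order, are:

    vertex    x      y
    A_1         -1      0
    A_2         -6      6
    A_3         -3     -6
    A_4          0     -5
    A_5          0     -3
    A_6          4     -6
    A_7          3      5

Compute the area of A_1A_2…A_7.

Apply Gauss's area formula: 2A = Σ (x_i·y_{i+1} − x_{i+1}·y_i), indices taken mod 7.
Cross-terms: -6, 54, 15, 0, 12, 38, 5  ⇒  Σ = 118
Area = |Σ|/2 = 59.

59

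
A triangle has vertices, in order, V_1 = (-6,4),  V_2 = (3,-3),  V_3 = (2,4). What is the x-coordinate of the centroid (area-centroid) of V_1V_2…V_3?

-1/3

Apply the shoelace (surveyor's) formula. First the cross-terms c_i = x_i·y_{i+1} − x_{i+1}·y_i:
  6, 18, 32  ⇒  2A = 56, A = 28.
Then Σ (x_i + x_{i+1})·c_i = -56, so x̄ = -56 / (6·28) = -1/3.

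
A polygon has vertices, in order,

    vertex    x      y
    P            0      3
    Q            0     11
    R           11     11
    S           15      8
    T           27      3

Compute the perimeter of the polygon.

64

|PQ| = √((0)² + (8)²) = √64 = 8
|QR| = √((11)² + (0)²) = √121 = 11
|RS| = √((4)² + (-3)²) = √25 = 5
|ST| = √((12)² + (-5)²) = √169 = 13
|TP| = √((-27)² + (0)²) = √729 = 27
Perimeter = 8 + 11 + 5 + 13 + 27 = 64.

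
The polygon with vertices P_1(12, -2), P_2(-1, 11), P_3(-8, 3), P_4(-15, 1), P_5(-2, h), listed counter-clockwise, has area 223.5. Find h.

The doubled signed area Σ (x_i y_{i+1} − x_{i+1} y_i) is linear in h.
With h=0 it equals 258; the coefficient of h is -27 (from the two edges through P_5).
So -27·h + 258 = 2·223.5 = 447 ⇒ h = -7.

-7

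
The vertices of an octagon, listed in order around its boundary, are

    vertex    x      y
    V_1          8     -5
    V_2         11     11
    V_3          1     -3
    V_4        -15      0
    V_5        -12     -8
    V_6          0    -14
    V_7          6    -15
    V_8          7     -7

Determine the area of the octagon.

255

Apply Gauss's area formula: 2A = Σ (x_i·y_{i+1} − x_{i+1}·y_i), indices taken mod 8.
Σ = (143) + (-44) + (-45) + (120) + (168) + (84) + (63) + (21) = 510
Area = |Σ|/2 = 255.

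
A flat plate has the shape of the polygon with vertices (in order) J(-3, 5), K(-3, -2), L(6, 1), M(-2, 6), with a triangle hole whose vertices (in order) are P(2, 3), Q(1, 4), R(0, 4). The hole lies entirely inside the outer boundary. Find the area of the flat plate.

37.5

Outer boundary:
Σ = (21) + (9) + (38) + (8) = 76
Area = |Σ|/2 = 38.
Hole:
Cross-terms: 5, 4, -8  ⇒  Σ = 1
Area = |Σ|/2 = 0.5.
Net area = 38 − 0.5 = 37.5.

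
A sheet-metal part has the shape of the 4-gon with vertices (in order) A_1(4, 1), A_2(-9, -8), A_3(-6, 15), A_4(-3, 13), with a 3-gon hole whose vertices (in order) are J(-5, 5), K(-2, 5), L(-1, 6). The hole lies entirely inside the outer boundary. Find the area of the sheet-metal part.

145.5

Outer boundary:
Apply the surveyor's formula: 2A = Σ (x_i·y_{i+1} − x_{i+1}·y_i), indices taken mod 4.
Cross-terms: -23, -183, -33, -55  ⇒  Σ = -294
Area = |Σ|/2 = 147.
Hole:
Apply the shoelace formula: 2A = Σ (x_i·y_{i+1} − x_{i+1}·y_i), indices taken mod 3.
Σ = (-15) + (-7) + (25) = 3
Area = |Σ|/2 = 1.5.
Net area = 147 − 1.5 = 145.5.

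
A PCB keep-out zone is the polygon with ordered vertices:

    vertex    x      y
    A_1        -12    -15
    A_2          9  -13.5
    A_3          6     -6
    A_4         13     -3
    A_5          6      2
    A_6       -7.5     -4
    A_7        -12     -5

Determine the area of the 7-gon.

Apply the shoelace formula: 2A = Σ (x_i·y_{i+1} − x_{i+1}·y_i), indices taken mod 7.
Σ = (297) + (27) + (60) + (44) + (-9) + (-10.5) + (120) = 528.5
Area = |Σ|/2 = 264.25.

264.25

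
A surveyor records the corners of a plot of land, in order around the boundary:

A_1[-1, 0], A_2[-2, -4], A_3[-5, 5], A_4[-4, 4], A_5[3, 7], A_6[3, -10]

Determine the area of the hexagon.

Apply the surveyor's formula: 2A = Σ (x_i·y_{i+1} − x_{i+1}·y_i), indices taken mod 6.
Σ = (4) + (-30) + (0) + (-40) + (-51) + (-10) = -127
Area = |Σ|/2 = 63.5.

63.5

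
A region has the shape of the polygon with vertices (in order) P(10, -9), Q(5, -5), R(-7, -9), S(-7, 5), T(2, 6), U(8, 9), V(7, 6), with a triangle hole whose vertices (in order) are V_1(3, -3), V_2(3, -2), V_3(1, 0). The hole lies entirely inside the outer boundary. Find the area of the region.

200.5

Outer boundary:
Cross-terms: -5, -80, -98, -52, -30, -15, -123  ⇒  Σ = -403
Area = |Σ|/2 = 201.5.
Hole:
Cross-terms: 3, 2, -3  ⇒  Σ = 2
Area = |Σ|/2 = 1.
Net area = 201.5 − 1 = 200.5.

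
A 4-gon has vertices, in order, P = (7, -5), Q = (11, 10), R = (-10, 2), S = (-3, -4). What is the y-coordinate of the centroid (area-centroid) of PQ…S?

115/72

Apply the surveyor's formula. First the cross-terms c_i = x_i·y_{i+1} − x_{i+1}·y_i:
  125, 122, 46, 43  ⇒  2A = 336, A = 168.
Then Σ (y_i + y_{i+1})·c_i = 1610, so ȳ = 1610 / (6·168) = 115/72.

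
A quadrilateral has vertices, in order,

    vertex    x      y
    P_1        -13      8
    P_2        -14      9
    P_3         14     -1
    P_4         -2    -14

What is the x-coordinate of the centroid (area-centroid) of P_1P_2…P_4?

Apply the shoelace (surveyor's) formula. First the cross-terms c_i = x_i·y_{i+1} − x_{i+1}·y_i:
  -5, -112, -198, -198  ⇒  2A = -513, A = -256.5.
Then Σ (x_i + x_{i+1})·c_i = 729, so x̄ = 729 / (6·(-256.5)) = -9/19.

-9/19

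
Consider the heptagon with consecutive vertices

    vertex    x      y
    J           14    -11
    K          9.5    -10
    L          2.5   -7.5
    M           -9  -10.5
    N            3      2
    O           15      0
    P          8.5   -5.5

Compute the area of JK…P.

J→K: (14)(-10) − (9.5)(-11) = -35.5
K→L: (9.5)(-7.5) − (2.5)(-10) = -46.25
L→M: (2.5)(-10.5) − (-9)(-7.5) = -93.75
M→N: (-9)(2) − (3)(-10.5) = 13.5
N→O: (3)(0) − (15)(2) = -30
O→P: (15)(-5.5) − (8.5)(0) = -82.5
P→J: (8.5)(-11) − (14)(-5.5) = -16.5
Σ = -291
Area = |Σ|/2 = 145.5.

145.5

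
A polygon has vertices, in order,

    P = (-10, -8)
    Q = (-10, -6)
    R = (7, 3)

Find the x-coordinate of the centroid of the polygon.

Apply the shoelace (surveyor's) formula. First the cross-terms c_i = x_i·y_{i+1} − x_{i+1}·y_i:
  -20, 12, -26  ⇒  2A = -34, A = -17.
Then Σ (x_i + x_{i+1})·c_i = 442, so x̄ = 442 / (6·(-17)) = -13/3.

-13/3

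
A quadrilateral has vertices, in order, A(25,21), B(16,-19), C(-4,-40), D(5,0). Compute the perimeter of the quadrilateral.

140

|AB| = √((-9)² + (-40)²) = √1681 = 41
|BC| = √((-20)² + (-21)²) = √841 = 29
|CD| = √((9)² + (40)²) = √1681 = 41
|DA| = √((20)² + (21)²) = √841 = 29
Perimeter = 41 + 29 + 41 + 29 = 140.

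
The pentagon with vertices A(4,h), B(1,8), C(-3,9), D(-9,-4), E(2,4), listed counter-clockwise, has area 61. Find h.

The doubled signed area Σ (x_i y_{i+1} − x_{i+1} y_i) is linear in h.
With h=0 it equals 114; the coefficient of h is 1 (from the two edges through A).
So 1·h + 114 = 2·61 = 122 ⇒ h = 8.

8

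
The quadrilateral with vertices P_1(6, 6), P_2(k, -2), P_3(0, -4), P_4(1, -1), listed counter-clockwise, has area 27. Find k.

Write out the shoelace sum; only the two edges meeting at P_2 involve k:
2·Area = [(6·(-2) − k·6) + (k·(-4) − 0·(-2))] + 16
       = -10·k + 4 = 54
⇒ k = -5.

-5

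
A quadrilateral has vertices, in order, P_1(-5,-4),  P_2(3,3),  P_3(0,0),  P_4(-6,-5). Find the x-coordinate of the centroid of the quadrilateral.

Apply the shoelace formula. First the cross-terms c_i = x_i·y_{i+1} − x_{i+1}·y_i:
  -3, 0, 0, -1  ⇒  2A = -4, A = -2.
Then Σ (x_i + x_{i+1})·c_i = 17, so x̄ = 17 / (6·(-2)) = -17/12.

-17/12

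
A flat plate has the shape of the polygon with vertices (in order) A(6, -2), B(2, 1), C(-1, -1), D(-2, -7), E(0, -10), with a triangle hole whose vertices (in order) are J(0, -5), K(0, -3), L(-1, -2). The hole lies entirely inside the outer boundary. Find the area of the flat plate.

46

Outer boundary:
Apply the shoelace (surveyor's) formula: 2A = Σ (x_i·y_{i+1} − x_{i+1}·y_i), indices taken mod 5.
Σ = (10) + (-1) + (5) + (20) + (60) = 94
Area = |Σ|/2 = 47.
Hole:
Σ = (0) + (-3) + (5) = 2
Area = |Σ|/2 = 1.
Net area = 47 − 1 = 46.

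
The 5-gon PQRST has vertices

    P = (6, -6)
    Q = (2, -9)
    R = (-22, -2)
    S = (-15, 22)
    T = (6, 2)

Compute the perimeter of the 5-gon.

92

|PQ| = √((-4)² + (-3)²) = √25 = 5
|QR| = √((-24)² + (7)²) = √625 = 25
|RS| = √((7)² + (24)²) = √625 = 25
|ST| = √((21)² + (-20)²) = √841 = 29
|TP| = √((0)² + (-8)²) = √64 = 8
Perimeter = 5 + 25 + 25 + 29 + 8 = 92.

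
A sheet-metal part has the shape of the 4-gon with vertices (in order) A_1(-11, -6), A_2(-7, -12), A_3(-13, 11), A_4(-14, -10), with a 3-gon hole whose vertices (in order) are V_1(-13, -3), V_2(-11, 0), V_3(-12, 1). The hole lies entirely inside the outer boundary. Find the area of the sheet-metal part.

Outer boundary:
Apply Gauss's area formula: 2A = Σ (x_i·y_{i+1} − x_{i+1}·y_i), indices taken mod 4.
A_1→A_2: (-11)(-12) − (-7)(-6) = 90
A_2→A_3: (-7)(11) − (-13)(-12) = -233
A_3→A_4: (-13)(-10) − (-14)(11) = 284
A_4→A_1: (-14)(-6) − (-11)(-10) = -26
Σ = 115
Area = |Σ|/2 = 57.5.
Hole:
Cross-terms: -33, -11, 49  ⇒  Σ = 5
Area = |Σ|/2 = 2.5.
Net area = 57.5 − 2.5 = 55.

55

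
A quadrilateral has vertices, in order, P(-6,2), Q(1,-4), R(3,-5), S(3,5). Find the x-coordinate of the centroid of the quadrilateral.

-2/57

Apply the surveyor's formula. First the cross-terms c_i = x_i·y_{i+1} − x_{i+1}·y_i:
  22, 7, 30, 36  ⇒  2A = 95, A = 47.5.
Then Σ (x_i + x_{i+1})·c_i = -10, so x̄ = -10 / (6·47.5) = -2/57.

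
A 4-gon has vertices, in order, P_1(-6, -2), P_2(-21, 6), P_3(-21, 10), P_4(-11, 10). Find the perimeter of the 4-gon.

|P_1P_2| = √((-15)² + (8)²) = √289 = 17
|P_2P_3| = √((0)² + (4)²) = √16 = 4
|P_3P_4| = √((10)² + (0)²) = √100 = 10
|P_4P_1| = √((5)² + (-12)²) = √169 = 13
Perimeter = 17 + 4 + 10 + 13 = 44.

44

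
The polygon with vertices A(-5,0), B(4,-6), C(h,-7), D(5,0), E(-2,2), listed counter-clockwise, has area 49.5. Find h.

7

Write out the shoelace sum; only the two edges meeting at C involve h:
2·Area = [(4·(-7) − h·(-6)) + (h·0 − 5·(-7))] + 50
       = 6·h + 57 = 99
⇒ h = 7.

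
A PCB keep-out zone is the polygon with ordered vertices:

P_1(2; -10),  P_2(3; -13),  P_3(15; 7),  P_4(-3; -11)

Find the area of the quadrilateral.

Apply the shoelace formula: 2A = Σ (x_i·y_{i+1} − x_{i+1}·y_i), indices taken mod 4.
Σ = (4) + (216) + (-144) + (52) = 128
Area = |Σ|/2 = 64.

64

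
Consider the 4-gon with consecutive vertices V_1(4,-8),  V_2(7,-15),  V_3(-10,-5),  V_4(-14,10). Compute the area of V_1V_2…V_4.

Apply Gauss's area formula: 2A = Σ (x_i·y_{i+1} − x_{i+1}·y_i), indices taken mod 4.
Σ = (-4) + (-185) + (-170) + (72) = -287
Area = |Σ|/2 = 143.5.

143.5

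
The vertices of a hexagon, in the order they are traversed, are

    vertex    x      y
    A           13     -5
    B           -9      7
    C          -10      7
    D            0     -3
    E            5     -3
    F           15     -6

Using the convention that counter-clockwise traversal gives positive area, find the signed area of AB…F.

58

Apply Gauss's area formula: 2A = Σ (x_i·y_{i+1} − x_{i+1}·y_i), indices taken mod 6.
Σ = (46) + (7) + (30) + (15) + (15) + (3) = 116
Signed area = Σ/2 = 58 (positive ⇒ counter-clockwise traversal).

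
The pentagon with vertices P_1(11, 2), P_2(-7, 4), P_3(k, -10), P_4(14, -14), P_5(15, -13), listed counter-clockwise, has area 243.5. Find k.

-1

Write out the shoelace sum; only the two edges meeting at P_3 involve k:
2·Area = [((-7)·(-10) − k·4) + (k·(-14) − 14·(-10))] + 259
       = -18·k + 469 = 487
⇒ k = -1.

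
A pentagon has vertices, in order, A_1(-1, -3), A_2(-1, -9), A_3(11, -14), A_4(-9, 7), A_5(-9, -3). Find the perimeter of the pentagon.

66

|A_1A_2| = √((0)² + (-6)²) = √36 = 6
|A_2A_3| = √((12)² + (-5)²) = √169 = 13
|A_3A_4| = √((-20)² + (21)²) = √841 = 29
|A_4A_5| = √((0)² + (-10)²) = √100 = 10
|A_5A_1| = √((8)² + (0)²) = √64 = 8
Perimeter = 6 + 13 + 29 + 10 + 8 = 66.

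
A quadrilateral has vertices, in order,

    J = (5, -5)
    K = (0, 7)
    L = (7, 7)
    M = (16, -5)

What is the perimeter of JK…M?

|JK| = √((-5)² + (12)²) = √169 = 13
|KL| = √((7)² + (0)²) = √49 = 7
|LM| = √((9)² + (-12)²) = √225 = 15
|MJ| = √((-11)² + (0)²) = √121 = 11
Perimeter = 13 + 7 + 15 + 11 = 46.

46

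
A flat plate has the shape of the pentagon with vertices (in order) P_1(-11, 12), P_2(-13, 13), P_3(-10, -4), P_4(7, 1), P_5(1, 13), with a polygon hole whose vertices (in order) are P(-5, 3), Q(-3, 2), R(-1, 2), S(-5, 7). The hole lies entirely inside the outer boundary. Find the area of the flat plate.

Outer boundary:
Apply the surveyor's formula: 2A = Σ (x_i·y_{i+1} − x_{i+1}·y_i), indices taken mod 5.
Σ = (13) + (182) + (18) + (90) + (155) = 458
Area = |Σ|/2 = 229.
Hole:
P→Q: (-5)(2) − (-3)(3) = -1
Q→R: (-3)(2) − (-1)(2) = -4
R→S: (-1)(7) − (-5)(2) = 3
S→P: (-5)(3) − (-5)(7) = 20
Σ = 18
Area = |Σ|/2 = 9.
Net area = 229 − 9 = 220.

220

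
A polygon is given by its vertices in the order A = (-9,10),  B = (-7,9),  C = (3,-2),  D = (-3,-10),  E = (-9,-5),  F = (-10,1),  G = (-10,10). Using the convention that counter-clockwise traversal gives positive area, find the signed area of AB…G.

-147

Σ = (-11) + (-13) + (-36) + (-75) + (-59) + (-90) + (-10) = -294
Signed area = Σ/2 = -147 (negative ⇒ clockwise traversal).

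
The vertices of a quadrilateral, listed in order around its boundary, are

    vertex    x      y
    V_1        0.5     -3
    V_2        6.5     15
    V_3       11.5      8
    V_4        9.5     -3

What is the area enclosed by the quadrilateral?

Apply the shoelace formula: 2A = Σ (x_i·y_{i+1} − x_{i+1}·y_i), indices taken mod 4.
V_1→V_2: (0.5)(15) − (6.5)(-3) = 27
V_2→V_3: (6.5)(8) − (11.5)(15) = -120.5
V_3→V_4: (11.5)(-3) − (9.5)(8) = -110.5
V_4→V_1: (9.5)(-3) − (0.5)(-3) = -27
Σ = -231
Area = |Σ|/2 = 115.5.

115.5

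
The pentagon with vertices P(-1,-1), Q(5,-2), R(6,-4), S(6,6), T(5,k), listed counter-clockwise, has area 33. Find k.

Write out the shoelace sum; only the two edges meeting at T involve k:
2·Area = [(6·k − 5·6) + (5·(-1) − (-1)·k)] + 59
       = 7·k + 24 = 66
⇒ k = 6.

6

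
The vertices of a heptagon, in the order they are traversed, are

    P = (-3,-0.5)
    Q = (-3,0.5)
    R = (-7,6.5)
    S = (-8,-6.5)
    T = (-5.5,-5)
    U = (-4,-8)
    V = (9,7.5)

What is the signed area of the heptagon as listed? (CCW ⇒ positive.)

P→Q: (-3)(0.5) − (-3)(-0.5) = -3
Q→R: (-3)(6.5) − (-7)(0.5) = -16
R→S: (-7)(-6.5) − (-8)(6.5) = 97.5
S→T: (-8)(-5) − (-5.5)(-6.5) = 4.25
T→U: (-5.5)(-8) − (-4)(-5) = 24
U→V: (-4)(7.5) − (9)(-8) = 42
V→P: (9)(-0.5) − (-3)(7.5) = 18
Σ = 166.75
Signed area = Σ/2 = 83.375 (positive ⇒ counter-clockwise traversal).

83.375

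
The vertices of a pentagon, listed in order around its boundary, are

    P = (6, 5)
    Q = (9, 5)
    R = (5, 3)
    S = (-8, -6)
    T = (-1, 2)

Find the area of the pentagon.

29

Apply the surveyor's formula: 2A = Σ (x_i·y_{i+1} − x_{i+1}·y_i), indices taken mod 5.
Cross-terms: -15, 2, -6, -22, -17  ⇒  Σ = -58
Area = |Σ|/2 = 29.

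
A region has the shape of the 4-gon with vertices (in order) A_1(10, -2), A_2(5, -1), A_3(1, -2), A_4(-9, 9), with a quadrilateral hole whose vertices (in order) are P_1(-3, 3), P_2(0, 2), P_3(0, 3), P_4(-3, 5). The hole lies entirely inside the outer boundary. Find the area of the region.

40.5

Outer boundary:
Cross-terms: 0, -9, -9, -72  ⇒  Σ = -90
Area = |Σ|/2 = 45.
Hole:
Σ = (-6) + (0) + (9) + (6) = 9
Area = |Σ|/2 = 4.5.
Net area = 45 − 4.5 = 40.5.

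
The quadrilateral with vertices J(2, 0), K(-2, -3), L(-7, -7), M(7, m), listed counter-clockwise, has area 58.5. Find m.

-9

The doubled signed area Σ (x_i y_{i+1} − x_{i+1} y_i) is linear in m.
With m=0 it equals 36; the coefficient of m is -9 (from the two edges through M).
So -9·m + 36 = 2·58.5 = 117 ⇒ m = -9.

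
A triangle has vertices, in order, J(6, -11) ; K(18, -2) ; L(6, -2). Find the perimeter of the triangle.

36

|JK| = √((12)² + (9)²) = √225 = 15
|KL| = √((-12)² + (0)²) = √144 = 12
|LJ| = √((0)² + (-9)²) = √81 = 9
Perimeter = 15 + 12 + 9 = 36.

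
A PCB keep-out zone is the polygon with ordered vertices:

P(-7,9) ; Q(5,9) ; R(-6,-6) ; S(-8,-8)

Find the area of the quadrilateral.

106

Apply the shoelace formula: 2A = Σ (x_i·y_{i+1} − x_{i+1}·y_i), indices taken mod 4.
Cross-terms: -108, 24, 0, -128  ⇒  Σ = -212
Area = |Σ|/2 = 106.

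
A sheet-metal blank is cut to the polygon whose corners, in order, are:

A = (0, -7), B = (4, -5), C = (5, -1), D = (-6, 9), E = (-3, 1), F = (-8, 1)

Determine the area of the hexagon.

Apply the surveyor's formula: 2A = Σ (x_i·y_{i+1} − x_{i+1}·y_i), indices taken mod 6.
Cross-terms: 28, 21, 39, 21, 5, 56  ⇒  Σ = 170
Area = |Σ|/2 = 85.

85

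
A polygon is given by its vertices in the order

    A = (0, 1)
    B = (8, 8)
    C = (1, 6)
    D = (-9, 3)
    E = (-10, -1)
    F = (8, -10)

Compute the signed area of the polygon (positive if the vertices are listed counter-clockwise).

Apply the shoelace formula: 2A = Σ (x_i·y_{i+1} − x_{i+1}·y_i), indices taken mod 6.
Σ = (-8) + (40) + (57) + (39) + (108) + (8) = 244
Signed area = Σ/2 = 122 (positive ⇒ counter-clockwise traversal).

122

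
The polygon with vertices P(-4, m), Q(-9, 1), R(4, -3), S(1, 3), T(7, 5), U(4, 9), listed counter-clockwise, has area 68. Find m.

3

Write out the shoelace sum; only the two edges meeting at P involve m:
2·Area = [(4·m − (-4)·9) + ((-4)·1 − (-9)·m)] + 65
       = 13·m + 97 = 136
⇒ m = 3.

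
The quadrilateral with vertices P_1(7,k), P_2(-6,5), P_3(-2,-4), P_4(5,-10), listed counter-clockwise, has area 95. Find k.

The doubled signed area Σ (x_i y_{i+1} − x_{i+1} y_i) is linear in k.
With k=0 it equals 179; the coefficient of k is 11 (from the two edges through P_1).
So 11·k + 179 = 2·95 = 190 ⇒ k = 1.

1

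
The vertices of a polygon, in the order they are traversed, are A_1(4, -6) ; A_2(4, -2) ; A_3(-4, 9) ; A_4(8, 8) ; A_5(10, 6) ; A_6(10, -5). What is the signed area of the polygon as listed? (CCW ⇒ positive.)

Apply the shoelace formula: 2A = Σ (x_i·y_{i+1} − x_{i+1}·y_i), indices taken mod 6.
Σ = (16) + (28) + (-104) + (-32) + (-110) + (-40) = -242
Signed area = Σ/2 = -121 (negative ⇒ clockwise traversal).

-121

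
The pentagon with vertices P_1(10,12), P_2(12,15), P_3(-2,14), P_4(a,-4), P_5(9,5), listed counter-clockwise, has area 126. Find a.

6

Write out the shoelace sum; only the two edges meeting at P_4 involve a:
2·Area = [((-2)·(-4) − a·14) + (a·5 − 9·(-4))] + 262
       = -9·a + 306 = 252
⇒ a = 6.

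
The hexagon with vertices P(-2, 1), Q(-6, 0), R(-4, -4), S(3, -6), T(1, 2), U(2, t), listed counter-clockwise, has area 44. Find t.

The doubled signed area Σ (x_i y_{i+1} − x_{i+1} y_i) is linear in t.
With t=0 it equals 76; the coefficient of t is 3 (from the two edges through U).
So 3·t + 76 = 2·44 = 88 ⇒ t = 4.

4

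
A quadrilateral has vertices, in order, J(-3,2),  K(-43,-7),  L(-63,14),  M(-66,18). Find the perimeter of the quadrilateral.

140

|JK| = √((-40)² + (-9)²) = √1681 = 41
|KL| = √((-20)² + (21)²) = √841 = 29
|LM| = √((-3)² + (4)²) = √25 = 5
|MJ| = √((63)² + (-16)²) = √4225 = 65
Perimeter = 41 + 29 + 5 + 65 = 140.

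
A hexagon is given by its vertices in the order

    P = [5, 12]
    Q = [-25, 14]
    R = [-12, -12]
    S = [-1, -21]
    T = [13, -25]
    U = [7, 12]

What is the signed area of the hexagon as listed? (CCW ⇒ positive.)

Apply the shoelace (surveyor's) formula: 2A = Σ (x_i·y_{i+1} − x_{i+1}·y_i), indices taken mod 6.
Σ = (370) + (468) + (240) + (298) + (331) + (24) = 1731
Signed area = Σ/2 = 865.5 (positive ⇒ counter-clockwise traversal).

865.5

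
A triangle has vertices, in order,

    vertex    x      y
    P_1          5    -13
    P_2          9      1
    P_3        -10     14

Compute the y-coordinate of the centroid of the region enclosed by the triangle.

2/3

Apply the shoelace (surveyor's) formula. First the cross-terms c_i = x_i·y_{i+1} − x_{i+1}·y_i:
  122, 136, 60  ⇒  2A = 318, A = 159.
Then Σ (y_i + y_{i+1})·c_i = 636, so ȳ = 636 / (6·159) = 2/3.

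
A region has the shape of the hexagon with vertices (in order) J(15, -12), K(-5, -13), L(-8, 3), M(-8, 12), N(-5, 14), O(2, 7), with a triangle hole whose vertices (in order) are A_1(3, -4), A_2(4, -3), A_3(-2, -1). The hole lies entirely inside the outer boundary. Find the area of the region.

341

Outer boundary:
Apply Gauss's area formula: 2A = Σ (x_i·y_{i+1} − x_{i+1}·y_i), indices taken mod 6.
Cross-terms: -255, -119, -72, -52, -63, -129  ⇒  Σ = -690
Area = |Σ|/2 = 345.
Hole:
Σ = (7) + (-10) + (11) = 8
Area = |Σ|/2 = 4.
Net area = 345 − 4 = 341.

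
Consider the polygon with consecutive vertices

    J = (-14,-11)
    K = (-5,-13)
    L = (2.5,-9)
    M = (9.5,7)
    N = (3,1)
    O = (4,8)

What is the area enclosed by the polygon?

J→K: (-14)(-13) − (-5)(-11) = 127
K→L: (-5)(-9) − (2.5)(-13) = 77.5
L→M: (2.5)(7) − (9.5)(-9) = 103
M→N: (9.5)(1) − (3)(7) = -11.5
N→O: (3)(8) − (4)(1) = 20
O→J: (4)(-11) − (-14)(8) = 68
Σ = 384
Area = |Σ|/2 = 192.

192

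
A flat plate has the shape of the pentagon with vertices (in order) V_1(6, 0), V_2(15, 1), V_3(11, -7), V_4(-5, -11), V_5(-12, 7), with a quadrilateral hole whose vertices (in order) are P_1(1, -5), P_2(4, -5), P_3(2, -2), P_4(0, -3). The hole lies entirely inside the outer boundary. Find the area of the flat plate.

230.5

Outer boundary:
Apply the surveyor's formula: 2A = Σ (x_i·y_{i+1} − x_{i+1}·y_i), indices taken mod 5.
Σ = (6) + (-116) + (-156) + (-167) + (-42) = -475
Area = |Σ|/2 = 237.5.
Hole:
Σ = (15) + (2) + (-6) + (3) = 14
Area = |Σ|/2 = 7.
Net area = 237.5 − 7 = 230.5.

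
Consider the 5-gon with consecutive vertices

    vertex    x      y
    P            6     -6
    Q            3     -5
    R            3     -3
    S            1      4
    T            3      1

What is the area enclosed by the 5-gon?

13

Apply Gauss's area formula: 2A = Σ (x_i·y_{i+1} − x_{i+1}·y_i), indices taken mod 5.
P→Q: (6)(-5) − (3)(-6) = -12
Q→R: (3)(-3) − (3)(-5) = 6
R→S: (3)(4) − (1)(-3) = 15
S→T: (1)(1) − (3)(4) = -11
T→P: (3)(-6) − (6)(1) = -24
Σ = -26
Area = |Σ|/2 = 13.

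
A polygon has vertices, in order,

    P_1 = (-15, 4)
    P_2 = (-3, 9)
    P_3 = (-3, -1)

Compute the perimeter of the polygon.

|P_1P_2| = √((12)² + (5)²) = √169 = 13
|P_2P_3| = √((0)² + (-10)²) = √100 = 10
|P_3P_1| = √((-12)² + (5)²) = √169 = 13
Perimeter = 13 + 10 + 13 = 36.

36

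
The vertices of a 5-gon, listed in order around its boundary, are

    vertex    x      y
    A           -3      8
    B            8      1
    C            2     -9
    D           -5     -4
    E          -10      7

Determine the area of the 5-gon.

164

Apply the shoelace formula: 2A = Σ (x_i·y_{i+1} − x_{i+1}·y_i), indices taken mod 5.
Cross-terms: -67, -74, -53, -75, -59  ⇒  Σ = -328
Area = |Σ|/2 = 164.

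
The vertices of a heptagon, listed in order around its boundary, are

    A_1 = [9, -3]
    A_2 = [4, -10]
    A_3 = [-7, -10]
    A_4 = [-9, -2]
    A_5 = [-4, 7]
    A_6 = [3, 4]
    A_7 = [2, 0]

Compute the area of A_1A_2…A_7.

193

Σ = (-78) + (-110) + (-76) + (-71) + (-37) + (-8) + (-6) = -386
Area = |Σ|/2 = 193.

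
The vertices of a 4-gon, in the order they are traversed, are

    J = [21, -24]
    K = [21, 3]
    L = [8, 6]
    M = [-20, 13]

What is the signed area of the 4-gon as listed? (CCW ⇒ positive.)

Apply the surveyor's formula: 2A = Σ (x_i·y_{i+1} − x_{i+1}·y_i), indices taken mod 4.
J→K: (21)(3) − (21)(-24) = 567
K→L: (21)(6) − (8)(3) = 102
L→M: (8)(13) − (-20)(6) = 224
M→J: (-20)(-24) − (21)(13) = 207
Σ = 1100
Signed area = Σ/2 = 550 (positive ⇒ counter-clockwise traversal).

550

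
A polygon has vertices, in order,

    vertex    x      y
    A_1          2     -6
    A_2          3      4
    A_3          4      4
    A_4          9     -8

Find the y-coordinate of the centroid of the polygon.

-20/7

Apply the shoelace (surveyor's) formula. First the cross-terms c_i = x_i·y_{i+1} − x_{i+1}·y_i:
  26, -4, -68, -38  ⇒  2A = -84, A = -42.
Then Σ (y_i + y_{i+1})·c_i = 720, so ȳ = 720 / (6·(-42)) = -20/7.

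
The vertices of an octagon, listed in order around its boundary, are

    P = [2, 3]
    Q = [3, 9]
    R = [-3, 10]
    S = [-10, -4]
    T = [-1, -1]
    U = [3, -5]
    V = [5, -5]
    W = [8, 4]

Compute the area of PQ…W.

Σ = (9) + (57) + (112) + (6) + (8) + (10) + (60) + (16) = 278
Area = |Σ|/2 = 139.

139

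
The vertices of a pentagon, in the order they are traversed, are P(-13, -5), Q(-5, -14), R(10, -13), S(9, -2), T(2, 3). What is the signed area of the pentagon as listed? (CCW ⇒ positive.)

259.5

Apply the shoelace (surveyor's) formula: 2A = Σ (x_i·y_{i+1} − x_{i+1}·y_i), indices taken mod 5.
Cross-terms: 157, 205, 97, 31, 29  ⇒  Σ = 519
Signed area = Σ/2 = 259.5 (positive ⇒ counter-clockwise traversal).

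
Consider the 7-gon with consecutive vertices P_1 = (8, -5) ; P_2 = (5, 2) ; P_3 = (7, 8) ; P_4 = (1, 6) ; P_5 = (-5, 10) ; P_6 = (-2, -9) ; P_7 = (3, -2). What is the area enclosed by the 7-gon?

119

Apply Gauss's area formula: 2A = Σ (x_i·y_{i+1} − x_{i+1}·y_i), indices taken mod 7.
P_1→P_2: (8)(2) − (5)(-5) = 41
P_2→P_3: (5)(8) − (7)(2) = 26
P_3→P_4: (7)(6) − (1)(8) = 34
P_4→P_5: (1)(10) − (-5)(6) = 40
P_5→P_6: (-5)(-9) − (-2)(10) = 65
P_6→P_7: (-2)(-2) − (3)(-9) = 31
P_7→P_1: (3)(-5) − (8)(-2) = 1
Σ = 238
Area = |Σ|/2 = 119.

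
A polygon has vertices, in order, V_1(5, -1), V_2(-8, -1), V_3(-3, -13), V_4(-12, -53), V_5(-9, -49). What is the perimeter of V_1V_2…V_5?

122

|V_1V_2| = √((-13)² + (0)²) = √169 = 13
|V_2V_3| = √((5)² + (-12)²) = √169 = 13
|V_3V_4| = √((-9)² + (-40)²) = √1681 = 41
|V_4V_5| = √((3)² + (4)²) = √25 = 5
|V_5V_1| = √((14)² + (48)²) = √2500 = 50
Perimeter = 13 + 13 + 41 + 5 + 50 = 122.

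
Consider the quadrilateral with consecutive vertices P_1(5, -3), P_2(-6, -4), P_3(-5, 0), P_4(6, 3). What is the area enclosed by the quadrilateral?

Σ = (-38) + (-20) + (-15) + (-33) = -106
Area = |Σ|/2 = 53.

53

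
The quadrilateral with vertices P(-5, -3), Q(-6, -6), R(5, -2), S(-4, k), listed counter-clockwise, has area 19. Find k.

-2

Write out the shoelace sum; only the two edges meeting at S involve k:
2·Area = [(5·k − (-4)·(-2)) + ((-4)·(-3) − (-5)·k)] + 54
       = 10·k + 58 = 38
⇒ k = -2.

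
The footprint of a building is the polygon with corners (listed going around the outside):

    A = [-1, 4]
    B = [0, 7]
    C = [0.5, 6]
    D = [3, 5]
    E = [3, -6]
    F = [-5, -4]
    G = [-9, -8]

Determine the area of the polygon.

70.5

Apply the shoelace formula: 2A = Σ (x_i·y_{i+1} − x_{i+1}·y_i), indices taken mod 7.
Σ = (-7) + (-3.5) + (-15.5) + (-33) + (-42) + (4) + (-44) = -141
Area = |Σ|/2 = 70.5.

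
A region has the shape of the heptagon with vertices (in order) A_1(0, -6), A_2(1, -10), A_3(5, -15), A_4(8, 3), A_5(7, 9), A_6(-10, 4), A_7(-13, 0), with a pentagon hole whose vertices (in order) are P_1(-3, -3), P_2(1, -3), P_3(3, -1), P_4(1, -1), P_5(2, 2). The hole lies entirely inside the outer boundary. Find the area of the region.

226.5

Outer boundary:
Apply the shoelace formula: 2A = Σ (x_i·y_{i+1} − x_{i+1}·y_i), indices taken mod 7.
A_1→A_2: (0)(-10) − (1)(-6) = 6
A_2→A_3: (1)(-15) − (5)(-10) = 35
A_3→A_4: (5)(3) − (8)(-15) = 135
A_4→A_5: (8)(9) − (7)(3) = 51
A_5→A_6: (7)(4) − (-10)(9) = 118
A_6→A_7: (-10)(0) − (-13)(4) = 52
A_7→A_1: (-13)(-6) − (0)(0) = 78
Σ = 475
Area = |Σ|/2 = 237.5.
Hole:
Apply the shoelace formula: 2A = Σ (x_i·y_{i+1} − x_{i+1}·y_i), indices taken mod 5.
Σ = (12) + (8) + (-2) + (4) + (0) = 22
Area = |Σ|/2 = 11.
Net area = 237.5 − 11 = 226.5.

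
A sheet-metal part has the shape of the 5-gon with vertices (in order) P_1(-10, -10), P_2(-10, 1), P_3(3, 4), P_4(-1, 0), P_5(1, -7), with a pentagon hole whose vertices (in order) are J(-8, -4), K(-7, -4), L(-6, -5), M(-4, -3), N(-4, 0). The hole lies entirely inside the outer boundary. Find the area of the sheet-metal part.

Outer boundary:
P_1→P_2: (-10)(1) − (-10)(-10) = -110
P_2→P_3: (-10)(4) − (3)(1) = -43
P_3→P_4: (3)(0) − (-1)(4) = 4
P_4→P_5: (-1)(-7) − (1)(0) = 7
P_5→P_1: (1)(-10) − (-10)(-7) = -80
Σ = -222
Area = |Σ|/2 = 111.
Hole:
Cross-terms: 4, 11, -2, -12, 16  ⇒  Σ = 17
Area = |Σ|/2 = 8.5.
Net area = 111 − 8.5 = 102.5.

102.5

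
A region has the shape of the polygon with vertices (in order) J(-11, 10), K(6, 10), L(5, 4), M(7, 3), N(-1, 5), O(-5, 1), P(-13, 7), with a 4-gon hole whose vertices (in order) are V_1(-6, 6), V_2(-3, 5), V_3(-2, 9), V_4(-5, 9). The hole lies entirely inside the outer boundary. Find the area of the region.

Outer boundary:
Apply the shoelace (surveyor's) formula: 2A = Σ (x_i·y_{i+1} − x_{i+1}·y_i), indices taken mod 7.
J→K: (-11)(10) − (6)(10) = -170
K→L: (6)(4) − (5)(10) = -26
L→M: (5)(3) − (7)(4) = -13
M→N: (7)(5) − (-1)(3) = 38
N→O: (-1)(1) − (-5)(5) = 24
O→P: (-5)(7) − (-13)(1) = -22
P→J: (-13)(10) − (-11)(7) = -53
Σ = -222
Area = |Σ|/2 = 111.
Hole:
Apply the shoelace (surveyor's) formula: 2A = Σ (x_i·y_{i+1} − x_{i+1}·y_i), indices taken mod 4.
Cross-terms: -12, -17, 27, 24  ⇒  Σ = 22
Area = |Σ|/2 = 11.
Net area = 111 − 11 = 100.

100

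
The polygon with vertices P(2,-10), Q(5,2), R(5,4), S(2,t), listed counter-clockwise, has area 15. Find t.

-2

Write out the shoelace sum; only the two edges meeting at S involve t:
2·Area = [(5·t − 2·4) + (2·(-10) − 2·t)] + 64
       = 3·t + 36 = 30
⇒ t = -2.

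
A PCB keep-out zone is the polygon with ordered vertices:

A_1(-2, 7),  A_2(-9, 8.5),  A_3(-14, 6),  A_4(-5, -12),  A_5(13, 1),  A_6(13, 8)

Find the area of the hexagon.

329

Apply the shoelace formula: 2A = Σ (x_i·y_{i+1} − x_{i+1}·y_i), indices taken mod 6.
Cross-terms: 46, 65, 198, 151, 91, 107  ⇒  Σ = 658
Area = |Σ|/2 = 329.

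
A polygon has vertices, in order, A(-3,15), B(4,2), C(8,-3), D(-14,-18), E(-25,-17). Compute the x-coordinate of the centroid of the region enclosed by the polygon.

Apply the shoelace formula. First the cross-terms c_i = x_i·y_{i+1} − x_{i+1}·y_i:
  -66, -28, -186, -212, -426  ⇒  2A = -918, A = -459.
Then Σ (x_i + x_{i+1})·c_i = 20910, so x̄ = 20910 / (6·(-459)) = -205/27.

-205/27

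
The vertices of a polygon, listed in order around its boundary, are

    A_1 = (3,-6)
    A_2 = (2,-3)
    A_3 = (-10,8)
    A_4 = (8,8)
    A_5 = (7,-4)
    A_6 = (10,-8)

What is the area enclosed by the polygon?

147.5

Σ = (3) + (-14) + (-144) + (-88) + (-16) + (-36) = -295
Area = |Σ|/2 = 147.5.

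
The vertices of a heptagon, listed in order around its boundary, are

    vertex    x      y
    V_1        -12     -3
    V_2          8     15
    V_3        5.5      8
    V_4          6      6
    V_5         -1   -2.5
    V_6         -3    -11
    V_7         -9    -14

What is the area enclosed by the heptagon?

196.5

Apply the surveyor's formula: 2A = Σ (x_i·y_{i+1} − x_{i+1}·y_i), indices taken mod 7.
Σ = (-156) + (-18.5) + (-15) + (-9) + (3.5) + (-57) + (-141) = -393
Area = |Σ|/2 = 196.5.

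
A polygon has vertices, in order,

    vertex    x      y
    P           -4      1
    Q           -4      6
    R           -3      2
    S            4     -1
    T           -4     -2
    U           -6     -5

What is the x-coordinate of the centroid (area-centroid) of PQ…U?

Apply the surveyor's formula. First the cross-terms c_i = x_i·y_{i+1} − x_{i+1}·y_i:
  -20, 10, -5, -12, 8, -26  ⇒  2A = -45, A = -22.5.
Then Σ (x_i + x_{i+1})·c_i = 265, so x̄ = 265 / (6·(-22.5)) = -53/27.

-53/27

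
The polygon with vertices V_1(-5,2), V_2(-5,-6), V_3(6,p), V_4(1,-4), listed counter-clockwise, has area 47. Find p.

-10

Write out the shoelace sum; only the two edges meeting at V_3 involve p:
2·Area = [((-5)·p − 6·(-6)) + (6·(-4) − 1·p)] + 22
       = -6·p + 34 = 94
⇒ p = -10.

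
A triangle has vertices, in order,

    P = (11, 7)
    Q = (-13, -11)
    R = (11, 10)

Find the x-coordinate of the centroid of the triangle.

Apply the shoelace formula. First the cross-terms c_i = x_i·y_{i+1} − x_{i+1}·y_i:
  -30, -9, -33  ⇒  2A = -72, A = -36.
Then Σ (x_i + x_{i+1})·c_i = -648, so x̄ = -648 / (6·(-36)) = 3.

3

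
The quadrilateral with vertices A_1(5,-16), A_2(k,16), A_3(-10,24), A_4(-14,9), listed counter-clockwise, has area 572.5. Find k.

The doubled signed area Σ (x_i y_{i+1} − x_{i+1} y_i) is linear in k.
With k=0 it equals 665; the coefficient of k is 40 (from the two edges through A_2).
So 40·k + 665 = 2·572.5 = 1145 ⇒ k = 12.

12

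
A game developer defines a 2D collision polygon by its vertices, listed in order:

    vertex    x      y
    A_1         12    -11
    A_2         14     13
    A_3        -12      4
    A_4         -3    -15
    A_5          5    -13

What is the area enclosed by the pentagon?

464.5

Apply the shoelace formula: 2A = Σ (x_i·y_{i+1} − x_{i+1}·y_i), indices taken mod 5.
Σ = (310) + (212) + (192) + (114) + (101) = 929
Area = |Σ|/2 = 464.5.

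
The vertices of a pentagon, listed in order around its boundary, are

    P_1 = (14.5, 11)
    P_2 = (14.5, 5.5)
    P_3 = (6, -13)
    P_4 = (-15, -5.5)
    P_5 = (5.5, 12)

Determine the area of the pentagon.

396.25

Σ = (-79.75) + (-221.5) + (-228) + (-149.75) + (-113.5) = -792.5
Area = |Σ|/2 = 396.25.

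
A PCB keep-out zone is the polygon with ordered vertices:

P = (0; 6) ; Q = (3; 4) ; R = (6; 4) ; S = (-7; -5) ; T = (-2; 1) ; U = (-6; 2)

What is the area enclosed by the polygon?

41.5

Σ = (-18) + (-12) + (-2) + (-17) + (2) + (-36) = -83
Area = |Σ|/2 = 41.5.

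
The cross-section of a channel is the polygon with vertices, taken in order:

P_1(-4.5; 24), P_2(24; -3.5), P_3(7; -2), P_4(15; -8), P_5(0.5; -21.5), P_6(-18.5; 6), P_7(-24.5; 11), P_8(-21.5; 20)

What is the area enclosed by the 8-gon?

Apply the shoelace (surveyor's) formula: 2A = Σ (x_i·y_{i+1} − x_{i+1}·y_i), indices taken mod 8.
P_1→P_2: (-4.5)(-3.5) − (24)(24) = -560.25
P_2→P_3: (24)(-2) − (7)(-3.5) = -23.5
P_3→P_4: (7)(-8) − (15)(-2) = -26
P_4→P_5: (15)(-21.5) − (0.5)(-8) = -318.5
P_5→P_6: (0.5)(6) − (-18.5)(-21.5) = -394.75
P_6→P_7: (-18.5)(11) − (-24.5)(6) = -56.5
P_7→P_8: (-24.5)(20) − (-21.5)(11) = -253.5
P_8→P_1: (-21.5)(24) − (-4.5)(20) = -426
Σ = -2059
Area = |Σ|/2 = 1029.5.

1029.5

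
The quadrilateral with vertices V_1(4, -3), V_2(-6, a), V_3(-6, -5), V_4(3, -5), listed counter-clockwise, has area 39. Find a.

1

Write out the shoelace sum; only the two edges meeting at V_2 involve a:
2·Area = [(4·a − (-6)·(-3)) + ((-6)·(-5) − (-6)·a)] + 56
       = 10·a + 68 = 78
⇒ a = 1.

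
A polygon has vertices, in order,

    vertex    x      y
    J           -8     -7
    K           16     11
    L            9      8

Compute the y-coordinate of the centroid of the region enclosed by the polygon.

Apply Gauss's area formula. First the cross-terms c_i = x_i·y_{i+1} − x_{i+1}·y_i:
  24, 29, 1  ⇒  2A = 54, A = 27.
Then Σ (y_i + y_{i+1})·c_i = 648, so ȳ = 648 / (6·27) = 4.

4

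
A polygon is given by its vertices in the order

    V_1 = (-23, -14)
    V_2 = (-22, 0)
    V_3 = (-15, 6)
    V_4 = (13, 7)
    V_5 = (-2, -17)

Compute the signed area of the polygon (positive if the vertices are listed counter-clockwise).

Apply Gauss's area formula: 2A = Σ (x_i·y_{i+1} − x_{i+1}·y_i), indices taken mod 5.
Cross-terms: -308, -132, -183, -207, -363  ⇒  Σ = -1193
Signed area = Σ/2 = -596.5 (negative ⇒ clockwise traversal).

-596.5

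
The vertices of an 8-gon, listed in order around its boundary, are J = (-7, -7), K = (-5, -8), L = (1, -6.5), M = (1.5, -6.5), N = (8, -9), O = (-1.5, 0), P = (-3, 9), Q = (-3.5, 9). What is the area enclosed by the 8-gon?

84.125

Cross-terms: 21, 40.5, 3.25, 38.5, -13.5, -13.5, 4.5, 87.5  ⇒  Σ = 168.25
Area = |Σ|/2 = 84.125.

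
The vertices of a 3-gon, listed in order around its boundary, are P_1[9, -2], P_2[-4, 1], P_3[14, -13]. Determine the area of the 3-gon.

Apply the shoelace formula: 2A = Σ (x_i·y_{i+1} − x_{i+1}·y_i), indices taken mod 3.
Σ = (1) + (38) + (89) = 128
Area = |Σ|/2 = 64.

64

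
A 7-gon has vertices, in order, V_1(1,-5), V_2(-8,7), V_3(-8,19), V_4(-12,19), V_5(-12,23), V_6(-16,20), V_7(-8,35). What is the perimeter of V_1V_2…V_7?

98

|V_1V_2| = √((-9)² + (12)²) = √225 = 15
|V_2V_3| = √((0)² + (12)²) = √144 = 12
|V_3V_4| = √((-4)² + (0)²) = √16 = 4
|V_4V_5| = √((0)² + (4)²) = √16 = 4
|V_5V_6| = √((-4)² + (-3)²) = √25 = 5
|V_6V_7| = √((8)² + (15)²) = √289 = 17
|V_7V_1| = √((9)² + (-40)²) = √1681 = 41
Perimeter = 15 + 12 + 4 + 4 + 5 + 17 + 41 = 98.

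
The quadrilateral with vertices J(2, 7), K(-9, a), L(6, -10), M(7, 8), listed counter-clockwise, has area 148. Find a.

The doubled signed area Σ (x_i y_{i+1} − x_{i+1} y_i) is linear in a.
With a=0 it equals 304; the coefficient of a is -4 (from the two edges through K).
So -4·a + 304 = 2·148 = 296 ⇒ a = 2.

2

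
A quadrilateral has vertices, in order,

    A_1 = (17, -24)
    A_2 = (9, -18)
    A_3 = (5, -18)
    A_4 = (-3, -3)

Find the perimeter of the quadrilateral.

60

|A_1A_2| = √((-8)² + (6)²) = √100 = 10
|A_2A_3| = √((-4)² + (0)²) = √16 = 4
|A_3A_4| = √((-8)² + (15)²) = √289 = 17
|A_4A_1| = √((20)² + (-21)²) = √841 = 29
Perimeter = 10 + 4 + 17 + 29 = 60.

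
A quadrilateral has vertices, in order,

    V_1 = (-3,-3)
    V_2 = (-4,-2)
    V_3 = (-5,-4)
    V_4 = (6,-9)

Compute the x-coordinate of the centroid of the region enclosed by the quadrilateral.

Apply the shoelace formula. First the cross-terms c_i = x_i·y_{i+1} − x_{i+1}·y_i:
  -6, 6, 69, -45  ⇒  2A = 24, A = 12.
Then Σ (x_i + x_{i+1})·c_i = -78, so x̄ = -78 / (6·12) = -13/12.

-13/12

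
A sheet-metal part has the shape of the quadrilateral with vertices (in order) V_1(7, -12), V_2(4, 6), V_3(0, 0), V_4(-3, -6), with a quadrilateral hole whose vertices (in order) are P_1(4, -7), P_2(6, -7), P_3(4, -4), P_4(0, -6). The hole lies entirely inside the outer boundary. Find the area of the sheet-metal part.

75

Outer boundary:
Apply the shoelace (surveyor's) formula: 2A = Σ (x_i·y_{i+1} − x_{i+1}·y_i), indices taken mod 4.
Cross-terms: 90, 0, 0, 78  ⇒  Σ = 168
Area = |Σ|/2 = 84.
Hole:
Apply Gauss's area formula: 2A = Σ (x_i·y_{i+1} − x_{i+1}·y_i), indices taken mod 4.
P_1→P_2: (4)(-7) − (6)(-7) = 14
P_2→P_3: (6)(-4) − (4)(-7) = 4
P_3→P_4: (4)(-6) − (0)(-4) = -24
P_4→P_1: (0)(-7) − (4)(-6) = 24
Σ = 18
Area = |Σ|/2 = 9.
Net area = 84 − 9 = 75.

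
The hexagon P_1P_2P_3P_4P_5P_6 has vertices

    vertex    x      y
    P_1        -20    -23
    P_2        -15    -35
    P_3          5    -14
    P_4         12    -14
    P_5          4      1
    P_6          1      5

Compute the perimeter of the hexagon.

|P_1P_2| = √((5)² + (-12)²) = √169 = 13
|P_2P_3| = √((20)² + (21)²) = √841 = 29
|P_3P_4| = √((7)² + (0)²) = √49 = 7
|P_4P_5| = √((-8)² + (15)²) = √289 = 17
|P_5P_6| = √((-3)² + (4)²) = √25 = 5
|P_6P_1| = √((-21)² + (-28)²) = √1225 = 35
Perimeter = 13 + 29 + 7 + 17 + 5 + 35 = 106.

106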